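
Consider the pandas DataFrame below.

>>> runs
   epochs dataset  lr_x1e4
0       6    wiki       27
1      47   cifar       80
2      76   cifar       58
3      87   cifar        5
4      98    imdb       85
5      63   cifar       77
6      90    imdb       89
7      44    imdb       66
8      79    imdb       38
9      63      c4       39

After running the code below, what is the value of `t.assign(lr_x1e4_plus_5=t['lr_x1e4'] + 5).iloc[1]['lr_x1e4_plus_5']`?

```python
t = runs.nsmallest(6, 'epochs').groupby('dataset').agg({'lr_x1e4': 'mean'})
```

take 6 rows with smallest epochs:
   epochs dataset  lr_x1e4
0       6    wiki       27
7      44    imdb       66
1      47   cifar       80
5      63   cifar       77
9      63      c4       39
2      76   cifar       58
group by dataset, mean of lr_x1e4:
           lr_x1e4
dataset           
c4       39.000000
cifar    71.666667
imdb     66.000000
wiki     27.000000
add column lr_x1e4_plus_5 = t['lr_x1e4'] + 5:
           lr_x1e4  lr_x1e4_plus_5
dataset                           
c4       39.000000       44.000000
cifar    71.666667       76.666667
imdb     66.000000       71.000000
wiki     27.000000       32.000000
The value at position 1, column 'lr_x1e4_plus_5' is 76.6666666667.

76.6666666667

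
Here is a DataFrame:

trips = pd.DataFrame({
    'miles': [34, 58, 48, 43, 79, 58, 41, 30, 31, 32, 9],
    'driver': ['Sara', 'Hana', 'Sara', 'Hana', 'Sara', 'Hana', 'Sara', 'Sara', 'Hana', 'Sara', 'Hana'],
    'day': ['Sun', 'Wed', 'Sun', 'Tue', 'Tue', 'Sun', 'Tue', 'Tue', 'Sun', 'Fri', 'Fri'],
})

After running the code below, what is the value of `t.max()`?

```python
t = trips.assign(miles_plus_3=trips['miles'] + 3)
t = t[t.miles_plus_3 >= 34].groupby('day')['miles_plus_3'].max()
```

add column miles_plus_3 = trips['miles'] + 3:
    miles driver  day  miles_plus_3
0      34   Sara  Sun            37
1      58   Hana  Wed            61
2      48   Sara  Sun            51
3      43   Hana  Tue            46
4      79   Sara  Tue            82
5      58   Hana  Sun            61
6      41   Sara  Tue            44
7      30   Sara  Tue            33
8      31   Hana  Sun            34
9      32   Sara  Fri            35
10      9   Hana  Fri            12
filter rows where miles_plus_3 >= 34:
   miles driver  day  miles_plus_3
0     34   Sara  Sun            37
1     58   Hana  Wed            61
2     48   Sara  Sun            51
3     43   Hana  Tue            46
4     79   Sara  Tue            82
5     58   Hana  Sun            61
6     41   Sara  Tue            44
8     31   Hana  Sun            34
9     32   Sara  Fri            35
group by day, max of miles_plus_3:
day
Fri    35
Sun    61
Tue    82
Wed    61
Name: miles_plus_3, dtype: int64
max of the resulting series → 82

82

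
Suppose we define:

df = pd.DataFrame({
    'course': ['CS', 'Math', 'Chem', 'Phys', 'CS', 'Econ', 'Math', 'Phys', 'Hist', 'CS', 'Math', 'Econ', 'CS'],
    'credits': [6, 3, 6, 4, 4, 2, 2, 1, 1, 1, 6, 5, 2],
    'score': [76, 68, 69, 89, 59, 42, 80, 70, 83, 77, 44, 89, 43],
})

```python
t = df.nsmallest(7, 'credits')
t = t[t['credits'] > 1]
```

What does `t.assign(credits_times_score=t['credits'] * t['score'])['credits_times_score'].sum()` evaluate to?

take 7 rows with smallest credits:
   course  credits  score
7    Phys        1     70
8    Hist        1     83
9      CS        1     77
5    Econ        2     42
6    Math        2     80
12     CS        2     43
1    Math        3     68
filter rows where credits > 1:
   course  credits  score
5    Econ        2     42
6    Math        2     80
12     CS        2     43
1    Math        3     68
add column credits_times_score = t['credits'] * t['score']:
   course  credits  score  credits_times_score
5    Econ        2     42                   84
6    Math        2     80                  160
12     CS        2     43                   86
1    Math        3     68                  204
So sum() = 534.

534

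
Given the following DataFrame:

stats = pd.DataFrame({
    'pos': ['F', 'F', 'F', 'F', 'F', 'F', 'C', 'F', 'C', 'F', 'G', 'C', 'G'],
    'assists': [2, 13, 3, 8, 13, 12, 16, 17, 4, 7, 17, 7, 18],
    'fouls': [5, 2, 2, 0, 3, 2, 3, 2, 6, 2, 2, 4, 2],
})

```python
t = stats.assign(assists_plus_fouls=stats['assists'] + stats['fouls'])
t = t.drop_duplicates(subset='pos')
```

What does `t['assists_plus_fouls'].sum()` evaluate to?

add column assists_plus_fouls = stats['assists'] + stats['fouls']:
   pos  assists  fouls  assists_plus_fouls
0    F        2      5                   7
1    F       13      2                  15
2    F        3      2                   5
3    F        8      0                   8
4    F       13      3                  16
5    F       12      2                  14
6    C       16      3                  19
7    F       17      2                  19
8    C        4      6                  10
9    F        7      2                   9
10   G       17      2                  19
11   C        7      4                  11
12   G       18      2                  20
drop duplicate pos (keep=first):
   pos  assists  fouls  assists_plus_fouls
0    F        2      5                   7
6    C       16      3                  19
10   G       17      2                  19
The sum of column 'assists_plus_fouls' is 45.

45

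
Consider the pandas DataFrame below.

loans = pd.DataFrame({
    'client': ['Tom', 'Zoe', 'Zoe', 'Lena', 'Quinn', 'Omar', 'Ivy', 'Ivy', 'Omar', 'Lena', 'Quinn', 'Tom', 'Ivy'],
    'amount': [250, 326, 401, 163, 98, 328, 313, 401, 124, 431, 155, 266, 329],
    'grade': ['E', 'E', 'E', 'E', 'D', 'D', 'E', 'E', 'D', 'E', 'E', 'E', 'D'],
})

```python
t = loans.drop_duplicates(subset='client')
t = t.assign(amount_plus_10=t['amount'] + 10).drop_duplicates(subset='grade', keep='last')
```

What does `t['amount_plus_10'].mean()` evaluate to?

330.5

drop duplicate client (keep=first):
  client  amount grade
0    Tom     250     E
1    Zoe     326     E
3   Lena     163     E
4  Quinn      98     D
5   Omar     328     D
6    Ivy     313     E
add column amount_plus_10 = t['amount'] + 10:
  client  amount grade  amount_plus_10
0    Tom     250     E             260
1    Zoe     326     E             336
3   Lena     163     E             173
4  Quinn      98     D             108
5   Omar     328     D             338
6    Ivy     313     E             323
drop duplicate grade (keep=last):
  client  amount grade  amount_plus_10
5   Omar     328     D             338
6    Ivy     313     E             323
So mean() = 330.5.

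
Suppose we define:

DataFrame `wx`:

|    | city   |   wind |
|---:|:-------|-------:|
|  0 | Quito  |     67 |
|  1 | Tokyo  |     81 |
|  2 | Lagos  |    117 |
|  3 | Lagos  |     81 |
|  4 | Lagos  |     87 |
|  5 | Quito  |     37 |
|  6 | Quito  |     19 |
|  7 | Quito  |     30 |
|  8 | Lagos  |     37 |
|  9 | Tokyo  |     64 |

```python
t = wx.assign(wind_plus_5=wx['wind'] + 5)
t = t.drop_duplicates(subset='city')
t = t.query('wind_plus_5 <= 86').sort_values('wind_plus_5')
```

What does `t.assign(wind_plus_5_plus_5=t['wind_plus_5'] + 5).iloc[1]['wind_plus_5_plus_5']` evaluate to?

91

add column wind_plus_5 = wx['wind'] + 5:
    city  wind  wind_plus_5
0  Quito    67           72
1  Tokyo    81           86
2  Lagos   117          122
3  Lagos    81           86
4  Lagos    87           92
5  Quito    37           42
6  Quito    19           24
7  Quito    30           35
8  Lagos    37           42
9  Tokyo    64           69
drop duplicate city (keep=first):
    city  wind  wind_plus_5
0  Quito    67           72
1  Tokyo    81           86
2  Lagos   117          122
filter rows where wind_plus_5 <= 86:
    city  wind  wind_plus_5
0  Quito    67           72
1  Tokyo    81           86
sort by wind_plus_5:
    city  wind  wind_plus_5
0  Quito    67           72
1  Tokyo    81           86
add column wind_plus_5_plus_5 = t['wind_plus_5'] + 5:
    city  wind  wind_plus_5  wind_plus_5_plus_5
0  Quito    67           72                  77
1  Tokyo    81           86                  91
value at position 1, column 'wind_plus_5_plus_5' → 91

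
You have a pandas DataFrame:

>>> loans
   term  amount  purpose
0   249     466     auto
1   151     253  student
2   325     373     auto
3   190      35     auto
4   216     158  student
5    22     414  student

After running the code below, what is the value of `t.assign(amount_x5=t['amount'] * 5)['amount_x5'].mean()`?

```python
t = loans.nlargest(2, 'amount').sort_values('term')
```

2200.0

take 2 rows with largest amount:
   term  amount  purpose
0   249     466     auto
5    22     414  student
sort by term:
   term  amount  purpose
5    22     414  student
0   249     466     auto
add column amount_x5 = t['amount'] * 5:
   term  amount  purpose  amount_x5
5    22     414  student       2070
0   249     466     auto       2330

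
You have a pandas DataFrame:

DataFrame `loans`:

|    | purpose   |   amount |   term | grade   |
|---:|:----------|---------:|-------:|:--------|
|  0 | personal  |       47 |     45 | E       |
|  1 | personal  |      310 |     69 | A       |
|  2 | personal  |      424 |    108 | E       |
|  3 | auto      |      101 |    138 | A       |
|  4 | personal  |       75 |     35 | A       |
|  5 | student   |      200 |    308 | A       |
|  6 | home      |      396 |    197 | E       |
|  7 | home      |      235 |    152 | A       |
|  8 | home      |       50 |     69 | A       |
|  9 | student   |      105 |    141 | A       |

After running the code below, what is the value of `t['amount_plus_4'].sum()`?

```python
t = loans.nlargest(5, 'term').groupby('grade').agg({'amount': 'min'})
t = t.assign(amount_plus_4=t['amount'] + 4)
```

505

take 5 rows with largest term:
   purpose  amount  term grade
5  student     200   308     A
6     home     396   197     E
7     home     235   152     A
9  student     105   141     A
3     auto     101   138     A
group by grade, min of amount:
       amount
grade        
A         101
E         396
add column amount_plus_4 = t['amount'] + 4:
       amount  amount_plus_4
grade                       
A         101            105
E         396            400
Taking the sum of column 'amount_plus_4' gives 505.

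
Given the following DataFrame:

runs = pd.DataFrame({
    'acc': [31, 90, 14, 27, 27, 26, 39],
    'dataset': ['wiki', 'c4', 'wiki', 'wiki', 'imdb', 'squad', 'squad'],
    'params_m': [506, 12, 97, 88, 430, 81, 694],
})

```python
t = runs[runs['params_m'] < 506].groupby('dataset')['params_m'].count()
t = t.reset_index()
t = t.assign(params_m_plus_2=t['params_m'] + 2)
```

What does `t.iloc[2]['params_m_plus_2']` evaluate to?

3

filter rows where params_m < 506:
   acc dataset  params_m
1   90      c4        12
2   14    wiki        97
3   27    wiki        88
4   27    imdb       430
5   26   squad        81
group by dataset, count of params_m:
dataset
c4       1
imdb     1
squad    1
wiki     2
Name: params_m, dtype: int64
reset_index():
  dataset  params_m
0      c4         1
1    imdb         1
2   squad         1
3    wiki         2
add column params_m_plus_2 = t['params_m'] + 2:
  dataset  params_m  params_m_plus_2
0      c4         1                3
1    imdb         1                3
2   squad         1                3
3    wiki         2                4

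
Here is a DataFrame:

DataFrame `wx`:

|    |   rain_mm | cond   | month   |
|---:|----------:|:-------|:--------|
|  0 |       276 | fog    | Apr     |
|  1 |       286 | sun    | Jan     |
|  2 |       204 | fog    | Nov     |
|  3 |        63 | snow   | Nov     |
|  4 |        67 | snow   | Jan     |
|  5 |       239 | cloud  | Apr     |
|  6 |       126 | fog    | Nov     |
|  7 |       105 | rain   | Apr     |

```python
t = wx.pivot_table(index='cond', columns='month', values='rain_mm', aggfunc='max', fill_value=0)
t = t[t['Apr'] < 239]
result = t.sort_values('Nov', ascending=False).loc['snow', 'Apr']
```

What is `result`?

0

pivot: rows=cond, cols=month, max(rain_mm):
month  Apr  Jan  Nov
cond                
cloud  239    0    0
fog    276    0  204
rain   105    0    0
snow     0   67   63
sun      0  286    0
filter rows where Apr < 239:
month  Apr  Jan  Nov
cond                
rain   105    0    0
snow     0   67   63
sun      0  286    0
sort by Nov descending:
month  Apr  Jan  Nov
cond                
snow     0   67   63
rain   105    0    0
sun      0  286    0
Finally, value at row 'snow', column 'Apr' = 0.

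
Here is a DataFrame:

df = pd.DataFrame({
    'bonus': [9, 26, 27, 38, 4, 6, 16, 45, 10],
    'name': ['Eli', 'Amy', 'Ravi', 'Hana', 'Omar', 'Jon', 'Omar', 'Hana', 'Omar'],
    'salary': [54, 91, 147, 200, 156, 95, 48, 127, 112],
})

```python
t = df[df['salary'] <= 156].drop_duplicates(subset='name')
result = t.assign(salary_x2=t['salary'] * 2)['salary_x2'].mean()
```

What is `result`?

223.333333333

filter rows where salary <= 156:
   bonus  name  salary
0      9   Eli      54
1     26   Amy      91
2     27  Ravi     147
4      4  Omar     156
5      6   Jon      95
6     16  Omar      48
7     45  Hana     127
8     10  Omar     112
drop duplicate name (keep=first):
   bonus  name  salary
0      9   Eli      54
1     26   Amy      91
2     27  Ravi     147
4      4  Omar     156
5      6   Jon      95
7     45  Hana     127
add column salary_x2 = t['salary'] * 2:
   bonus  name  salary  salary_x2
0      9   Eli      54        108
1     26   Amy      91        182
2     27  Ravi     147        294
4      4  Omar     156        312
5      6   Jon      95        190
7     45  Hana     127        254
Hence 223.333333333.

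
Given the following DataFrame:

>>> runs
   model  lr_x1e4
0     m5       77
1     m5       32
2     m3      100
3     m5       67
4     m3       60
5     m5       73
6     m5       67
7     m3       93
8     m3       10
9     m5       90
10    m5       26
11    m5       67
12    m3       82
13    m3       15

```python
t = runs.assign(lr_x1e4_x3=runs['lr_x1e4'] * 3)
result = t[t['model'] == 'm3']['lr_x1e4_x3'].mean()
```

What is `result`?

add column lr_x1e4_x3 = runs['lr_x1e4'] * 3:
   model  lr_x1e4  lr_x1e4_x3
0     m5       77         231
1     m5       32          96
2     m3      100         300
3     m5       67         201
4     m3       60         180
5     m5       73         219
6     m5       67         201
7     m3       93         279
8     m3       10          30
9     m5       90         270
10    m5       26          78
11    m5       67         201
12    m3       82         246
13    m3       15          45
filter rows where model == 'm3':
   model  lr_x1e4  lr_x1e4_x3
2     m3      100         300
4     m3       60         180
7     m3       93         279
8     m3       10          30
12    m3       82         246
13    m3       15          45

180.0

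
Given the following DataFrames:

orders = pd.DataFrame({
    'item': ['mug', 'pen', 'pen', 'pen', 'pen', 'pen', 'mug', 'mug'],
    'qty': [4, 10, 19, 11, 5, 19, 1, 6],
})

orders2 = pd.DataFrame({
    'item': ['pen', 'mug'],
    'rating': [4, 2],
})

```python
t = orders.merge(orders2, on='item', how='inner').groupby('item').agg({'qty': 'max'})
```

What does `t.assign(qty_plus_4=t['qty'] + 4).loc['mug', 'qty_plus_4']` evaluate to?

merge on 'item' (how='inner') → 8 rows:
  item  qty  rating
0  mug    4       2
1  pen   10       4
2  pen   19       4
3  pen   11       4
4  pen    5       4
5  pen   19       4
6  mug    1       2
7  mug    6       2
group by item, max of qty:
      qty
item     
mug     6
pen    19
add column qty_plus_4 = t['qty'] + 4:
      qty  qty_plus_4
item                 
mug     6          10
pen    19          23
Then the value at row 'mug', column 'qty_plus_4': 10

10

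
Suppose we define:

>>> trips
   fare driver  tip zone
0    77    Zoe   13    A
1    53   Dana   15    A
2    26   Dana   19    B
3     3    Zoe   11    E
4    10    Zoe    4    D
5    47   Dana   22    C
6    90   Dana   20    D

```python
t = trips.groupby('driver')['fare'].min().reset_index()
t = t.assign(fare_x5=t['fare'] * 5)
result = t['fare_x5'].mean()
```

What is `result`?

group by driver, min of fare:
driver
Dana    26
Zoe      3
Name: fare, dtype: int64
reset_index():
  driver  fare
0   Dana    26
1    Zoe     3
add column fare_x5 = t['fare'] * 5:
  driver  fare  fare_x5
0   Dana    26      130
1    Zoe     3       15
So mean() = 72.5.

72.5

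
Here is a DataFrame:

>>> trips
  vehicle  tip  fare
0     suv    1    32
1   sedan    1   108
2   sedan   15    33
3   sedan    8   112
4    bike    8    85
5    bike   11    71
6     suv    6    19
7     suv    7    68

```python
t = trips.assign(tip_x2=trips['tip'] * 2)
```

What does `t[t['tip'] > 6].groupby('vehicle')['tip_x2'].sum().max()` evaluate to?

46

add column tip_x2 = trips['tip'] * 2:
  vehicle  tip  fare  tip_x2
0     suv    1    32       2
1   sedan    1   108       2
2   sedan   15    33      30
3   sedan    8   112      16
4    bike    8    85      16
5    bike   11    71      22
6     suv    6    19      12
7     suv    7    68      14
filter rows where tip > 6:
  vehicle  tip  fare  tip_x2
2   sedan   15    33      30
3   sedan    8   112      16
4    bike    8    85      16
5    bike   11    71      22
7     suv    7    68      14
group by vehicle, sum of tip_x2:
vehicle
bike     38
sedan    46
suv      14
Name: tip_x2, dtype: int64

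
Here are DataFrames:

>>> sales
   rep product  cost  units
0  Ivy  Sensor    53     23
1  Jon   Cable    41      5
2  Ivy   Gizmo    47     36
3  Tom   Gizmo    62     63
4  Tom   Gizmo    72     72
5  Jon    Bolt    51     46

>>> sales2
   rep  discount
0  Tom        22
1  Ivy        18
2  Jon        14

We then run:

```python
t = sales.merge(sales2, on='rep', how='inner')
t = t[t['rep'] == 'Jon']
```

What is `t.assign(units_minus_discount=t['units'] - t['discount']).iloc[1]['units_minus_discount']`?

32

merge on 'rep' (how='inner') → 6 rows:
   rep product  cost  units  discount
0  Ivy  Sensor    53     23        18
1  Jon   Cable    41      5        14
2  Ivy   Gizmo    47     36        18
3  Tom   Gizmo    62     63        22
4  Tom   Gizmo    72     72        22
5  Jon    Bolt    51     46        14
filter rows where rep == 'Jon':
   rep product  cost  units  discount
1  Jon   Cable    41      5        14
5  Jon    Bolt    51     46        14
add column units_minus_discount = t['units'] - t['discount']:
   rep product  cost  units  discount  units_minus_discount
1  Jon   Cable    41      5        14                    -9
5  Jon    Bolt    51     46        14                    32
Finally, value at position 1, column 'units_minus_discount' = 32.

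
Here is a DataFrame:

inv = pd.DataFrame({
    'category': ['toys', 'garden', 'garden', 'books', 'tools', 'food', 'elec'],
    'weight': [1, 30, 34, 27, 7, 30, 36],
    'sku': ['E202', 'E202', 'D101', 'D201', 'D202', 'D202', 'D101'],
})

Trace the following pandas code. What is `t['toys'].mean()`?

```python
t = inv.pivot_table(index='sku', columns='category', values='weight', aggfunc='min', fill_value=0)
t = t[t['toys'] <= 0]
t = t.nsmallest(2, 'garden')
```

0.0

pivot: rows=sku, cols=category, min(weight):
category  books  elec  food  garden  tools  toys
sku                                             
D101          0    36     0      34      0     0
D201         27     0     0       0      0     0
D202          0     0    30       0      7     0
E202          0     0     0      30      0     1
filter rows where toys <= 0:
category  books  elec  food  garden  tools  toys
sku                                             
D101          0    36     0      34      0     0
D201         27     0     0       0      0     0
D202          0     0    30       0      7     0
take 2 rows with smallest garden:
category  books  elec  food  garden  tools  toys
sku                                             
D201         27     0     0       0      0     0
D202          0     0    30       0      7     0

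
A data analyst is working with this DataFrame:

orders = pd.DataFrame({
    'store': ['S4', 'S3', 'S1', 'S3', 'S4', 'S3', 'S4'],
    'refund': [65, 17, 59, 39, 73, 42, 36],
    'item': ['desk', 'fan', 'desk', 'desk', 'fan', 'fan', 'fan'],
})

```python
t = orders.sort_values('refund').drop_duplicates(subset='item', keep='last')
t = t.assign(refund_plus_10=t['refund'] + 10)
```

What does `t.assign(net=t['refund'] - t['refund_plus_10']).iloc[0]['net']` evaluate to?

sort by refund:
  store  refund  item
1    S3      17   fan
6    S4      36   fan
3    S3      39  desk
5    S3      42   fan
2    S1      59  desk
0    S4      65  desk
4    S4      73   fan
drop duplicate item (keep=last):
  store  refund  item
0    S4      65  desk
4    S4      73   fan
add column refund_plus_10 = t['refund'] + 10:
  store  refund  item  refund_plus_10
0    S4      65  desk              75
4    S4      73   fan              83
add column net = t['refund'] - t['refund_plus_10']:
  store  refund  item  refund_plus_10  net
0    S4      65  desk              75  -10
4    S4      73   fan              83  -10
Reading off the value at position 0, column 'net', we get -10.

-10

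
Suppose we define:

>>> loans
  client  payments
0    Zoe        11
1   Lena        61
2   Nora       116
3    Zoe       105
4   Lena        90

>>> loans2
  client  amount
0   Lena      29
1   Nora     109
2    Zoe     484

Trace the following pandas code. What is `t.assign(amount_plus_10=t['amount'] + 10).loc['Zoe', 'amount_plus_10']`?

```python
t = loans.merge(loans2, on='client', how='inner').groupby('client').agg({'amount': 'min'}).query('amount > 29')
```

merge on 'client' (how='inner') → 5 rows:
  client  payments  amount
0    Zoe        11     484
1   Lena        61      29
2   Nora       116     109
3    Zoe       105     484
4   Lena        90      29
group by client, min of amount:
        amount
client        
Lena        29
Nora       109
Zoe        484
filter rows where amount > 29:
        amount
client        
Nora       109
Zoe        484
add column amount_plus_10 = t['amount'] + 10:
        amount  amount_plus_10
client                        
Nora       109             119
Zoe        484             494
value at row 'Zoe', column 'amount_plus_10' → 494

494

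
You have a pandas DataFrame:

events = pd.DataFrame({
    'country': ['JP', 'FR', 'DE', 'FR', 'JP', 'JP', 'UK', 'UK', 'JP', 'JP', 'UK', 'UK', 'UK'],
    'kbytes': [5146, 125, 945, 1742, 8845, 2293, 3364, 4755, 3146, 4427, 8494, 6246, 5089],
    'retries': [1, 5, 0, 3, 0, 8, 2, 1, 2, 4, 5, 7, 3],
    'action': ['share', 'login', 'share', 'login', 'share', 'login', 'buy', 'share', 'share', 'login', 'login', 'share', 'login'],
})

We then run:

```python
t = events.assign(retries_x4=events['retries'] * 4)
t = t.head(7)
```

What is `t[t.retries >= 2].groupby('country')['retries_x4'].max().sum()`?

60

add column retries_x4 = events['retries'] * 4:
   country  kbytes  retries action  retries_x4
0       JP    5146        1  share           4
1       FR     125        5  login          20
2       DE     945        0  share           0
3       FR    1742        3  login          12
4       JP    8845        0  share           0
5       JP    2293        8  login          32
6       UK    3364        2    buy           8
7       UK    4755        1  share           4
8       JP    3146        2  share           8
9       JP    4427        4  login          16
10      UK    8494        5  login          20
11      UK    6246        7  share          28
12      UK    5089        3  login          12
take first 7 rows:
  country  kbytes  retries action  retries_x4
0      JP    5146        1  share           4
1      FR     125        5  login          20
2      DE     945        0  share           0
3      FR    1742        3  login          12
4      JP    8845        0  share           0
5      JP    2293        8  login          32
6      UK    3364        2    buy           8
filter rows where retries >= 2:
  country  kbytes  retries action  retries_x4
1      FR     125        5  login          20
3      FR    1742        3  login          12
5      JP    2293        8  login          32
6      UK    3364        2    buy           8
group by country, max of retries_x4:
country
FR    20
JP    32
UK     8
Name: retries_x4, dtype: int64
The sum of the resulting series is 60.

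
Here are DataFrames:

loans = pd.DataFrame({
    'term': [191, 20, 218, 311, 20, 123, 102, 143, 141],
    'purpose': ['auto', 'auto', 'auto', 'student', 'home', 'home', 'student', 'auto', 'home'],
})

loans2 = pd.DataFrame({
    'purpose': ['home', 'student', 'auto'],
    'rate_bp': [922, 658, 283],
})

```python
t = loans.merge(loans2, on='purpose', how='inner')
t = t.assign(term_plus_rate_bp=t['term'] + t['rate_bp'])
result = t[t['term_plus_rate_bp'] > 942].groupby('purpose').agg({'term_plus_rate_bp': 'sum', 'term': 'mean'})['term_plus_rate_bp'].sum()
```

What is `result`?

merge on 'purpose' (how='inner') → 9 rows:
   term  purpose  rate_bp
0   191     auto      283
1    20     auto      283
2   218     auto      283
3   311  student      658
4    20     home      922
5   123     home      922
6   102  student      658
7   143     auto      283
8   141     home      922
add column term_plus_rate_bp = t['term'] + t['rate_bp']:
   term  purpose  rate_bp  term_plus_rate_bp
0   191     auto      283                474
1    20     auto      283                303
2   218     auto      283                501
3   311  student      658                969
4    20     home      922                942
5   123     home      922               1045
6   102  student      658                760
7   143     auto      283                426
8   141     home      922               1063
filter rows where term_plus_rate_bp > 942:
   term  purpose  rate_bp  term_plus_rate_bp
3   311  student      658                969
5   123     home      922               1045
8   141     home      922               1063
group by purpose: sum(term_plus_rate_bp), mean(term):
         term_plus_rate_bp   term
purpose                          
home                  2108  132.0
student                969  311.0
So sum() = 3077.

3077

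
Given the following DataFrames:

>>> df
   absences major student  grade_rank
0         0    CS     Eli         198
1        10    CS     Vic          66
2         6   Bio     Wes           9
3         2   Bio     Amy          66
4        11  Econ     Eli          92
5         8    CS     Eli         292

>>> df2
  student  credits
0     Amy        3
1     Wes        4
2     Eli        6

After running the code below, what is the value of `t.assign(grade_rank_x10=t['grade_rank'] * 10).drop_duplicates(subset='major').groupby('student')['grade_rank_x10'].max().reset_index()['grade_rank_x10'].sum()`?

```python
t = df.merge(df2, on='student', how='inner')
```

2070

merge on 'student' (how='inner') → 5 rows:
   absences major student  grade_rank  credits
0         0    CS     Eli         198        6
1         6   Bio     Wes           9        4
2         2   Bio     Amy          66        3
3        11  Econ     Eli          92        6
4         8    CS     Eli         292        6
add column grade_rank_x10 = t['grade_rank'] * 10:
   absences major student  grade_rank  credits  grade_rank_x10
0         0    CS     Eli         198        6            1980
1         6   Bio     Wes           9        4              90
2         2   Bio     Amy          66        3             660
3        11  Econ     Eli          92        6             920
4         8    CS     Eli         292        6            2920
drop duplicate major (keep=first):
   absences major student  grade_rank  credits  grade_rank_x10
0         0    CS     Eli         198        6            1980
1         6   Bio     Wes           9        4              90
3        11  Econ     Eli          92        6             920
group by student, max of grade_rank_x10:
student
Eli    1980
Wes      90
Name: grade_rank_x10, dtype: int64
reset_index():
  student  grade_rank_x10
0     Eli            1980
1     Wes              90
Taking the sum of column 'grade_rank_x10' gives 2070.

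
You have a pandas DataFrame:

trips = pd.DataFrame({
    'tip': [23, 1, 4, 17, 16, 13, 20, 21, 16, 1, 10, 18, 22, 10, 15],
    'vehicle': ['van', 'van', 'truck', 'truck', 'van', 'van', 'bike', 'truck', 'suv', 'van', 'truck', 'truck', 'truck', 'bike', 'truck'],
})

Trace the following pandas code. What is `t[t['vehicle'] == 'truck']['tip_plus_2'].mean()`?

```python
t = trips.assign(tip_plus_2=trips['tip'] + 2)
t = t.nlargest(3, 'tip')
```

23.5

add column tip_plus_2 = trips['tip'] + 2:
    tip vehicle  tip_plus_2
0    23     van          25
1     1     van           3
2     4   truck           6
3    17   truck          19
4    16     van          18
5    13     van          15
6    20    bike          22
7    21   truck          23
8    16     suv          18
9     1     van           3
10   10   truck          12
11   18   truck          20
12   22   truck          24
13   10    bike          12
14   15   truck          17
take 3 rows with largest tip:
    tip vehicle  tip_plus_2
0    23     van          25
12   22   truck          24
7    21   truck          23
filter rows where vehicle == 'truck':
    tip vehicle  tip_plus_2
12   22   truck          24
7    21   truck          23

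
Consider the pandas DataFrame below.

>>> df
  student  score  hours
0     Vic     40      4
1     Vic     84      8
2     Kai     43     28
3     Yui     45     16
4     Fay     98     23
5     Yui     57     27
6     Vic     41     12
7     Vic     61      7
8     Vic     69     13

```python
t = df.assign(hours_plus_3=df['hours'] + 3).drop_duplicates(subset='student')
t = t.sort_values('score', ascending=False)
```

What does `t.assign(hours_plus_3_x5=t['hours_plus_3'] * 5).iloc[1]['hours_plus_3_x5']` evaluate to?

95

add column hours_plus_3 = df['hours'] + 3:
  student  score  hours  hours_plus_3
0     Vic     40      4             7
1     Vic     84      8            11
2     Kai     43     28            31
3     Yui     45     16            19
4     Fay     98     23            26
5     Yui     57     27            30
6     Vic     41     12            15
7     Vic     61      7            10
8     Vic     69     13            16
drop duplicate student (keep=first):
  student  score  hours  hours_plus_3
0     Vic     40      4             7
2     Kai     43     28            31
3     Yui     45     16            19
4     Fay     98     23            26
sort by score descending:
  student  score  hours  hours_plus_3
4     Fay     98     23            26
3     Yui     45     16            19
2     Kai     43     28            31
0     Vic     40      4             7
add column hours_plus_3_x5 = t['hours_plus_3'] * 5:
  student  score  hours  hours_plus_3  hours_plus_3_x5
4     Fay     98     23            26              130
3     Yui     45     16            19               95
2     Kai     43     28            31              155
0     Vic     40      4             7               35
So iloc[1]['hours_plus_3_x5'] = 95.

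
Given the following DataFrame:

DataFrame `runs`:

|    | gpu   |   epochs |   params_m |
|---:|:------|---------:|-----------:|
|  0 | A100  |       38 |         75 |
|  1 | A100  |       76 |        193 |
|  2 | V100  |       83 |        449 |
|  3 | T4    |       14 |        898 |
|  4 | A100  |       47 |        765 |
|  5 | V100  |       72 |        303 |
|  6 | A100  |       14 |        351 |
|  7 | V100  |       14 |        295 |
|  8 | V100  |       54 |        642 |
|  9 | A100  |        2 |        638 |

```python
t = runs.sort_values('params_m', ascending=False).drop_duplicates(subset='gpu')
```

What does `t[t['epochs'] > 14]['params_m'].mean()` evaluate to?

sort by params_m descending:
    gpu  epochs  params_m
3    T4      14       898
4  A100      47       765
8  V100      54       642
9  A100       2       638
2  V100      83       449
6  A100      14       351
5  V100      72       303
7  V100      14       295
1  A100      76       193
0  A100      38        75
drop duplicate gpu (keep=first):
    gpu  epochs  params_m
3    T4      14       898
4  A100      47       765
8  V100      54       642
filter rows where epochs > 14:
    gpu  epochs  params_m
4  A100      47       765
8  V100      54       642
The mean of column 'params_m' is 703.5.

703.5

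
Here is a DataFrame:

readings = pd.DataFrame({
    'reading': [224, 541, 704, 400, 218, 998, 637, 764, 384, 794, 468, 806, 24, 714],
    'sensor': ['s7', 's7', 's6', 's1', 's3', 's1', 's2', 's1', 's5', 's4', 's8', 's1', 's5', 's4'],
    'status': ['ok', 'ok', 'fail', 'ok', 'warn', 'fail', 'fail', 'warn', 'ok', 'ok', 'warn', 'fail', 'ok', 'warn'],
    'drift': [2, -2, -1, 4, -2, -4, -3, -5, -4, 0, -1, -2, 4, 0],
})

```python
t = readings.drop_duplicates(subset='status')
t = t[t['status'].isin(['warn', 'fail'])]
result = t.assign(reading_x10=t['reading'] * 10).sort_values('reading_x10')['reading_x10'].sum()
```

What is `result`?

drop duplicate status (keep=first):
   reading sensor status  drift
0      224     s7     ok      2
2      704     s6   fail     -1
4      218     s3   warn     -2
filter rows where status in ['warn', 'fail']:
   reading sensor status  drift
2      704     s6   fail     -1
4      218     s3   warn     -2
add column reading_x10 = t['reading'] * 10:
   reading sensor status  drift  reading_x10
2      704     s6   fail     -1         7040
4      218     s3   warn     -2         2180
sort by reading_x10:
   reading sensor status  drift  reading_x10
4      218     s3   warn     -2         2180
2      704     s6   fail     -1         7040

9220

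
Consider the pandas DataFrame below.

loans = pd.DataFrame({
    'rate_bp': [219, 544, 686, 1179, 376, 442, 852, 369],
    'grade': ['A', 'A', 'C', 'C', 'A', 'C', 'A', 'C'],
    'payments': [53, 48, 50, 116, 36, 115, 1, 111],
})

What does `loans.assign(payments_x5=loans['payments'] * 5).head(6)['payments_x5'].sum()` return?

add column payments_x5 = loans['payments'] * 5:
   rate_bp grade  payments  payments_x5
0      219     A        53          265
1      544     A        48          240
2      686     C        50          250
3     1179     C       116          580
4      376     A        36          180
5      442     C       115          575
6      852     A         1            5
7      369     C       111          555
take first 6 rows:
   rate_bp grade  payments  payments_x5
0      219     A        53          265
1      544     A        48          240
2      686     C        50          250
3     1179     C       116          580
4      376     A        36          180
5      442     C       115          575
sum of column 'payments_x5' → 2090

2090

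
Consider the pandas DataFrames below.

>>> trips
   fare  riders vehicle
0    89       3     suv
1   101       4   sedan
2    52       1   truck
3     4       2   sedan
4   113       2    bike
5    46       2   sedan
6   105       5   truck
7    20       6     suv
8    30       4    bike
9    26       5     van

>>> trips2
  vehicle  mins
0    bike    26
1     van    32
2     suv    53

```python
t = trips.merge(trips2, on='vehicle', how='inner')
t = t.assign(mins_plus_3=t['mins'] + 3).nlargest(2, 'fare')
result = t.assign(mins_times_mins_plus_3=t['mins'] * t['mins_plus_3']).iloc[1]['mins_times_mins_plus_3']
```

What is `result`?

2968

merge on 'vehicle' (how='inner') → 5 rows:
   fare  riders vehicle  mins
0    89       3     suv    53
1   113       2    bike    26
2    20       6     suv    53
3    30       4    bike    26
4    26       5     van    32
add column mins_plus_3 = t['mins'] + 3:
   fare  riders vehicle  mins  mins_plus_3
0    89       3     suv    53           56
1   113       2    bike    26           29
2    20       6     suv    53           56
3    30       4    bike    26           29
4    26       5     van    32           35
take 2 rows with largest fare:
   fare  riders vehicle  mins  mins_plus_3
1   113       2    bike    26           29
0    89       3     suv    53           56
add column mins_times_mins_plus_3 = t['mins'] * t['mins_plus_3']:
   fare  riders vehicle  mins  mins_plus_3  mins_times_mins_plus_3
1   113       2    bike    26           29                     754
0    89       3     suv    53           56                    2968
Taking the value at position 1, column 'mins_times_mins_plus_3' gives 2968.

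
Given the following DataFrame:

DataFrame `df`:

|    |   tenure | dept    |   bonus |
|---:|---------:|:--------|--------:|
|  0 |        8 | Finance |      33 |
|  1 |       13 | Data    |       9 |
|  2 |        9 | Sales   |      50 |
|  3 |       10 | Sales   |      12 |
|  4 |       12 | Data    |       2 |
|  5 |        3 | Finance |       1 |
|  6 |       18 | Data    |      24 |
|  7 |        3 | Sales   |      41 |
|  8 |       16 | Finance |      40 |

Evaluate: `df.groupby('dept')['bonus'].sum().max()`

103

group by dept, sum of bonus:
dept
Data        35
Finance     74
Sales      103
Name: bonus, dtype: int64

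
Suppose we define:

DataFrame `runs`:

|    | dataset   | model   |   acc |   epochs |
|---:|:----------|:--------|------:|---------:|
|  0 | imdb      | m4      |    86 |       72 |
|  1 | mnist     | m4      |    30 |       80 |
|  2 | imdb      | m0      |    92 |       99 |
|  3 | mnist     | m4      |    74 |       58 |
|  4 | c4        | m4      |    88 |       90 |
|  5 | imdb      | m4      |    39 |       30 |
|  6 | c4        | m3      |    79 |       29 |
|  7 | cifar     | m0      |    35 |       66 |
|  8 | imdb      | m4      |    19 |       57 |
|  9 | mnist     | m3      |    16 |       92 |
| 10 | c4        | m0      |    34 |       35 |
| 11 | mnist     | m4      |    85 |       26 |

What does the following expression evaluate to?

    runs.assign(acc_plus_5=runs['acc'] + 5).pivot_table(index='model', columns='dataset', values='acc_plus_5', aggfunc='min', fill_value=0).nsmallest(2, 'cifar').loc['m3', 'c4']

84

add column acc_plus_5 = runs['acc'] + 5:
   dataset model  acc  epochs  acc_plus_5
0     imdb    m4   86      72          91
1    mnist    m4   30      80          35
2     imdb    m0   92      99          97
3    mnist    m4   74      58          79
4       c4    m4   88      90          93
5     imdb    m4   39      30          44
6       c4    m3   79      29          84
7    cifar    m0   35      66          40
8     imdb    m4   19      57          24
9    mnist    m3   16      92          21
10      c4    m0   34      35          39
11   mnist    m4   85      26          90
pivot: rows=model, cols=dataset, min(acc_plus_5):
dataset  c4  cifar  imdb  mnist
model                          
m0       39     40    97      0
m3       84      0     0     21
m4       93      0    24     35
take 2 rows with smallest cifar:
dataset  c4  cifar  imdb  mnist
model                          
m3       84      0     0     21
m4       93      0    24     35
Finally, value at row 'm3', column 'c4' = 84.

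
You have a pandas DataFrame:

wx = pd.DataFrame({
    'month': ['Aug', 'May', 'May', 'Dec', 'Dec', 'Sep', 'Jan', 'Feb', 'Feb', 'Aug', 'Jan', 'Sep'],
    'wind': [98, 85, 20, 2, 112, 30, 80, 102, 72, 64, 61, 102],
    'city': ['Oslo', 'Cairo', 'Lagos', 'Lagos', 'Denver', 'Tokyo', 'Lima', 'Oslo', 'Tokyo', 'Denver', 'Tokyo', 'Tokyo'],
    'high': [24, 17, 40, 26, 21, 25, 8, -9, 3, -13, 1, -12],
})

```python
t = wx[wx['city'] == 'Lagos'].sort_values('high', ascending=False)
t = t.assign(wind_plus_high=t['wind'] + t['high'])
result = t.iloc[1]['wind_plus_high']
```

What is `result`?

filter rows where city == 'Lagos':
  month  wind   city  high
2   May    20  Lagos    40
3   Dec     2  Lagos    26
sort by high descending:
  month  wind   city  high
2   May    20  Lagos    40
3   Dec     2  Lagos    26
add column wind_plus_high = t['wind'] + t['high']:
  month  wind   city  high  wind_plus_high
2   May    20  Lagos    40              60
3   Dec     2  Lagos    26              28
value at position 1, column 'wind_plus_high' → 28

28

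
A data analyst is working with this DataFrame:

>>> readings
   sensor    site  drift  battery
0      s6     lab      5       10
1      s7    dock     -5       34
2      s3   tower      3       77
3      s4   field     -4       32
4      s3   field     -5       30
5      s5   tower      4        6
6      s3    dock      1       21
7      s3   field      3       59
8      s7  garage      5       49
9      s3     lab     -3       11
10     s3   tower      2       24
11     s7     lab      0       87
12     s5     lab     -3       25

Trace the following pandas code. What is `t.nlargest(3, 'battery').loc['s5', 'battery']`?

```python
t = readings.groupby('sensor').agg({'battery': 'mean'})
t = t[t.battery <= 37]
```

15.5

group by sensor, mean of battery:
          battery
sensor           
s3      37.000000
s4      32.000000
s5      15.500000
s6      10.000000
s7      56.666667
filter rows where battery <= 37:
        battery
sensor         
s3         37.0
s4         32.0
s5         15.5
s6         10.0
take 3 rows with largest battery:
        battery
sensor         
s3         37.0
s4         32.0
s5         15.5
Then the value at row 's5', column 'battery': 15.5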